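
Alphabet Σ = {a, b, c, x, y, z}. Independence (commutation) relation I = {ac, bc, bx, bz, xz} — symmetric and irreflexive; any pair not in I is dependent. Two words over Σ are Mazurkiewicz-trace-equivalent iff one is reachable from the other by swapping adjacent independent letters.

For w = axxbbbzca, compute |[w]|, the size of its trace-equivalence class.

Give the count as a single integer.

#0=a has no predecessor
#1=x depends on [0:a]
#2=x depends on [1:x]
#3=b depends on [0:a]
#4=b depends on [3:b]
#5=b depends on [4:b]
#6=z depends on [0:a]
#7=c depends on [2:x, 6:z]
#8=a depends on [2:x, 5:b, 6:z]
sources: [0:a]
N(rest) = Σ N(rest − s) over sources s of rest; N(one piece) = 1:
  size 1 → [7]=1  [8]=1
  size 2 → [5,8]=1  [7,8]=2
  size 3 → [2,7,8]=2  [4,5,8]=1  [5,7,8]=3  [6,7,8]=2
  size 4 → [1,2,7,8]=2  [2,5,7,8]=5  [2,6,7,8]=4  [3,4,5,8]=1  [4,5,7,8]=4  [5,6,7,8]=5
  size 5 → [1,2,5,7,8]=7  [1,2,6,7,8]=6  [2,4,5,7,8]=9  [2,5,6,7,8]=14  [3,4,5,7,8]=5  [4,5,6,7,8]=9
  size 6 → [1,2,4,5,7,8]=16  [1,2,5,6,7,8]=27  [2,3,4,5,7,8]=14  [2,4,5,6,7,8]=32  [3,4,5,6,7,8]=14
  size 7 → [1,2,3,4,5,7,8]=30  [1,2,4,5,6,7,8]=75  [2,3,4,5,6,7,8]=60
  first=0(a) contributes 165

165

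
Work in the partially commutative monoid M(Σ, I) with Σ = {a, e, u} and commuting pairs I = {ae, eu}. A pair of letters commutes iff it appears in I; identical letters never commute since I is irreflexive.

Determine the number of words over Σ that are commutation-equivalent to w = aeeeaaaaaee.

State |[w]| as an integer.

462

#0=a has no predecessor
#1=e has no predecessor
#2=e depends on [1:e]
#3=e depends on [2:e]
#4=a depends on [0:a]
#5=a depends on [4:a]
#6=a depends on [5:a]
#7=a depends on [6:a]
#8=a depends on [7:a]
#9=e depends on [3:e]
#10=e depends on [9:e]
sources: [0:a, 1:e]
N(rest) = Σ N(rest − s) over sources s of rest; N(one piece) = 1:
  size 1 → [8]=1  [10]=1
  size 2 → [7,8]=1  [8,10]=2  [9,10]=1
  size 3 → [3,9,10]=1  [6,7,8]=1  [7,8,10]=3  [8,9,10]=3
  size 4 → [2,3,9,10]=1  [3,8,9,10]=4  [5,6,7,8]=1  [6,7,8,10]=4  [7,8,9,10]=6
  size 5 → [1,2,3,9,10]=1  [2,3,8,9,10]=5  [3,7,8,9,10]=10  [4,5,6,7,8]=1  [5,6,7,8,10]=5  [6,7,8,9,10]=10
  size 6 → [0,4,5,6,7,8]=1  [1,2,3,8,9,10]=6  [2,3,7,8,9,10]=15  [3,6,7,8,9,10]=20  [4,5,6,7,8,10]=6  [5,6,7,8,9,10]=15
  size 7 → [0,4,5,6,7,8,10]=7  [1,2,3,7,8,9,10]=21  [2,3,6,7,8,9,10]=35  [3,5,6,7,8,9,10]=35  [4,5,6,7,8,9,10]=21
  size 8 → [0,4,5,6,7,8,9,10]=28  [1,2,3,6,7,8,9,10]=56  [2,3,5,6,7,8,9,10]=70  [3,4,5,6,7,8,9,10]=56
  size 9 → [0,3,4,5,6,7,8,9,10]=84  [1,2,3,5,6,7,8,9,10]=126  [2,3,4,5,6,7,8,9,10]=126
  first=0(a) contributes 252
  first=1(e) contributes 210
|[w]| = 462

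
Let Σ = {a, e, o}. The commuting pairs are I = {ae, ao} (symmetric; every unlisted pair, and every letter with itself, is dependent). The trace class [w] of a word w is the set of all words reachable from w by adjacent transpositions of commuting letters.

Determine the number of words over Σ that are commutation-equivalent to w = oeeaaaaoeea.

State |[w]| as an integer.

462

#0=o has no predecessor
#1=e depends on [0:o]
#2=e depends on [1:e]
#3=a has no predecessor
#4=a depends on [3:a]
#5=a depends on [4:a]
#6=a depends on [5:a]
#7=o depends on [2:e]
#8=e depends on [7:o]
#9=e depends on [8:e]
#10=a depends on [6:a]
sources: [0:o, 3:a]
N(rest) = Σ N(rest − s) over sources s of rest; N(one piece) = 1:
  size 1 → [9]=1  [10]=1
  size 2 → [6,10]=1  [8,9]=1  [9,10]=2
  size 3 → [5,6,10]=1  [6,9,10]=3  [7,8,9]=1  [8,9,10]=3
  size 4 → [2,7,8,9]=1  [4,5,6,10]=1  [5,6,9,10]=4  [6,8,9,10]=6  [7,8,9,10]=4
  size 5 → [1,2,7,8,9]=1  [2,7,8,9,10]=5  [3,4,5,6,10]=1  [4,5,6,9,10]=5  [5,6,8,9,10]=10  [6,7,8,9,10]=10
  size 6 → [0,1,2,7,8,9]=1  [1,2,7,8,9,10]=6  [2,6,7,8,9,10]=15  [3,4,5,6,9,10]=6  [4,5,6,8,9,10]=15  [5,6,7,8,9,10]=20
  size 7 → [0,1,2,7,8,9,10]=7  [1,2,6,7,8,9,10]=21  [2,5,6,7,8,9,10]=35  [3,4,5,6,8,9,10]=21  [4,5,6,7,8,9,10]=35
  size 8 → [0,1,2,6,7,8,9,10]=28  [1,2,5,6,7,8,9,10]=56  [2,4,5,6,7,8,9,10]=70  [3,4,5,6,7,8,9,10]=56
  size 9 → [0,1,2,5,6,7,8,9,10]=84  [1,2,4,5,6,7,8,9,10]=126  [2,3,4,5,6,7,8,9,10]=126
  first=0(o) contributes 252
  first=3(a) contributes 210
|[w]| = 462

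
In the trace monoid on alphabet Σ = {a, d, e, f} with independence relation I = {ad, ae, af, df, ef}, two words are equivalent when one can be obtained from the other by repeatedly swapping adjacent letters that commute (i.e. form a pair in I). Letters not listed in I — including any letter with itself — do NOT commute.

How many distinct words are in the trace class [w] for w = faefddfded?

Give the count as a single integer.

840

0(f) covers ∅
1(a) covers ∅
2(e) covers ∅
3(f) covers 0:f
4(d) covers 2:e
5(d) covers 4:d
6(f) covers 3:f
7(d) covers 5:d
8(e) covers 7:d
9(d) covers 8:e
floor of heap: 0:f, 1:a, 2:e
completions by unplaced set U, small U first (add the entries for U minus each lowest piece of U):
  |U|=1: {1}:1  {6}:1  {9}:1
  |U|=2: {1,6}:2  {1,9}:2  {3,6}:1  {6,9}:2  {8,9}:1
  |U|=3: {0,3,6}:1  {1,3,6}:3  {1,6,9}:6  {1,8,9}:3  {3,6,9}:3  {6,8,9}:3  {7,8,9}:1
  |U|=4: {0,1,3,6}:4  {0,3,6,9}:4  {1,3,6,9}:12  {1,6,8,9}:12  {1,7,8,9}:4  {3,6,8,9}:6  {5,7,8,9}:1  {6,7,8,9}:4
  |U|=5: {0,1,3,6,9}:20  {0,3,6,8,9}:10  {1,3,6,8,9}:30  {1,5,7,8,9}:5  {1,6,7,8,9}:20  {3,6,7,8,9}:10  {4,5,7,8,9}:1  {5,6,7,8,9}:5
  |U|=6: {0,1,3,6,8,9}:60  {0,3,6,7,8,9}:20  {1,3,6,7,8,9}:60  {1,4,5,7,8,9}:6  {1,5,6,7,8,9}:30  {2,4,5,7,8,9}:1  {3,5,6,7,8,9}:15  {4,5,6,7,8,9}:6
  |U|=7: {0,1,3,6,7,8,9}:140  {0,3,5,6,7,8,9}:35  {1,2,4,5,7,8,9}:7  {1,3,5,6,7,8,9}:105  {1,4,5,6,7,8,9}:42  {2,4,5,6,7,8,9}:7  {3,4,5,6,7,8,9}:21
  |U|=8: {0,1,3,5,6,7,8,9}:280  {0,3,4,5,6,7,8,9}:56  {1,2,4,5,6,7,8,9}:56  {1,3,4,5,6,7,8,9}:168  {2,3,4,5,6,7,8,9}:28
  start at 0(f): 252
  start at 1(a): 84
  start at 2(e): 504
sum over floor = 840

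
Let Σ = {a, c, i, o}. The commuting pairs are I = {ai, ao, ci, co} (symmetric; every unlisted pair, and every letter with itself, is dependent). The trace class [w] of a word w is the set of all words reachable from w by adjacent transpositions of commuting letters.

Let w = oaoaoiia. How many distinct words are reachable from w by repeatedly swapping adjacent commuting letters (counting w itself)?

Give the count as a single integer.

56

drop 0:o onto floor
drop 1:a onto floor
drop 2:o onto {0:o}
drop 3:a onto {1:a}
drop 4:o onto {2:o}
drop 5:i onto {4:o}
drop 6:i onto {5:i}
drop 7:a onto {3:a}
ground layer = {0:o, 1:a}
drop-orders for the pieces not yet dropped (sum over which currently-grounded one goes next):
  1 to go: {6} 1  {7} 1
  2 to go: {3,7} 1  {5,6} 1  {6,7} 2
  3 to go: {1,3,7} 1  {3,6,7} 3  {4,5,6} 1  {5,6,7} 3
  4 to go: {1,3,6,7} 4  {2,4,5,6} 1  {3,5,6,7} 6  {4,5,6,7} 4
  5 to go: {0,2,4,5,6} 1  {1,3,5,6,7} 10  {2,4,5,6,7} 5  {3,4,5,6,7} 10
  6 to go: {0,2,4,5,6,7} 6  {1,3,4,5,6,7} 20  {2,3,4,5,6,7} 15
  if 0:o drops first: 35 orders
  if 1:a drops first: 21 orders
heap linearizations: 56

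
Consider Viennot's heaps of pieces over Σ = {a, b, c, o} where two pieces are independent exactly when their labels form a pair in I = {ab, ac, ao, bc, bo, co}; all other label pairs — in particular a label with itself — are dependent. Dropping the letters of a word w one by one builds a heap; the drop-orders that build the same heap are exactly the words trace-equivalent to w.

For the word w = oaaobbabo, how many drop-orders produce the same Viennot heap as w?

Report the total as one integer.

1680

0(o) covers ∅
1(a) covers ∅
2(a) covers 1:a
3(o) covers 0:o
4(b) covers ∅
5(b) covers 4:b
6(a) covers 2:a
7(b) covers 5:b
8(o) covers 3:o
floor of heap: 0:o, 1:a, 4:b
completions by unplaced set U, small U first (add the entries for U minus each lowest piece of U):
  |U|=1: {6}:1  {7}:1  {8}:1
  |U|=2: {2,6}:1  {3,8}:1  {5,7}:1  {6,7}:2  {6,8}:2  {7,8}:2
  |U|=3: {0,3,8}:1  {1,2,6}:1  {2,6,7}:3  {2,6,8}:3  {3,6,8}:3  {3,7,8}:3  {4,5,7}:1  {5,6,7}:3  {5,7,8}:3  {6,7,8}:6
  |U|=4: {0,3,6,8}:4  {0,3,7,8}:4  {1,2,6,7}:4  {1,2,6,8}:4  {2,3,6,8}:6  {2,5,6,7}:6  {2,6,7,8}:12  {3,5,7,8}:6  {3,6,7,8}:12  {4,5,6,7}:4  {4,5,7,8}:4  {5,6,7,8}:12
  |U|=5: {0,2,3,6,8}:10  {0,3,5,7,8}:10  {0,3,6,7,8}:20  {1,2,3,6,8}:10  {1,2,5,6,7}:10  {1,2,6,7,8}:20  {2,3,6,7,8}:30  {2,4,5,6,7}:10  {2,5,6,7,8}:30  {3,4,5,7,8}:10  {3,5,6,7,8}:30  {4,5,6,7,8}:20
  |U|=6: {0,1,2,3,6,8}:20  {0,2,3,6,7,8}:60  {0,3,4,5,7,8}:20  {0,3,5,6,7,8}:60  {1,2,3,6,7,8}:60  {1,2,4,5,6,7}:20  {1,2,5,6,7,8}:60  {2,3,5,6,7,8}:90  {2,4,5,6,7,8}:60  {3,4,5,6,7,8}:60
  |U|=7: {0,1,2,3,6,7,8}:140  {0,2,3,5,6,7,8}:210  {0,3,4,5,6,7,8}:140  {1,2,3,5,6,7,8}:210  {1,2,4,5,6,7,8}:140  {2,3,4,5,6,7,8}:210
  start at 0(o): 560
  start at 1(a): 560
  start at 4(b): 560
sum over floor = 1680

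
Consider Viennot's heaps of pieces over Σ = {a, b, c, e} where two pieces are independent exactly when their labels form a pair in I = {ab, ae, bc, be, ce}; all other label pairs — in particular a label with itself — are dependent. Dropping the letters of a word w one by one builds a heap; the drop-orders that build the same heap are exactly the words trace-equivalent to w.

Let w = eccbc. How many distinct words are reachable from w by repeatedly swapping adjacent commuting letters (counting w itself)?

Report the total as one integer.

20

piece 0:e — minimal
piece 1:c — minimal
piece 2:c rests on {1:c}
piece 3:b — minimal
piece 4:c rests on {2:c}
minimal pieces: {0:e, 1:c, 3:b}
ways to finish when only these pieces remain (= sum over removing one remaining piece with nothing left below it):
  1 left: {0}→1  {3}→1  {4}→1
  2 left: {0,3}→2  {0,4}→2  {2,4}→1  {3,4}→2
  3 left: {0,2,4}→3  {0,3,4}→6  {1,2,4}→1  {2,3,4}→3
  placing 0:e first → 4 extensions
  placing 1:c first → 12 extensions
  placing 3:b first → 4 extensions
total linear extensions = 20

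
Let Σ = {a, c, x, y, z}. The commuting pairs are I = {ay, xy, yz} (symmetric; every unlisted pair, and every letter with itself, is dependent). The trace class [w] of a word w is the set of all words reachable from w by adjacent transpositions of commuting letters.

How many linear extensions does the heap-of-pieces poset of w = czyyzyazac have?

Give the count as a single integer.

0(c) covers ∅
1(z) covers 0:c
2(y) covers 0:c
3(y) covers 2:y
4(z) covers 1:z
5(y) covers 3:y
6(a) covers 4:z
7(z) covers 6:a
8(a) covers 7:z
9(c) covers 5:y, 8:a
floor of heap: 0:c
completions by unplaced set U, small U first (add the entries for U minus each lowest piece of U):
  |U|=1: {9}:1
  |U|=2: {5,9}:1  {8,9}:1
  |U|=3: {3,5,9}:1  {5,8,9}:2  {7,8,9}:1
  |U|=4: {2,3,5,9}:1  {3,5,8,9}:3  {5,7,8,9}:3  {6,7,8,9}:1
  |U|=5: {2,3,5,8,9}:4  {3,5,7,8,9}:6  {4,6,7,8,9}:1  {5,6,7,8,9}:4
  |U|=6: {1,4,6,7,8,9}:1  {2,3,5,7,8,9}:10  {3,5,6,7,8,9}:10  {4,5,6,7,8,9}:5
  |U|=7: {1,4,5,6,7,8,9}:6  {2,3,5,6,7,8,9}:20  {3,4,5,6,7,8,9}:15
  |U|=8: {1,3,4,5,6,7,8,9}:21  {2,3,4,5,6,7,8,9}:35
  start at 0(c): 56

56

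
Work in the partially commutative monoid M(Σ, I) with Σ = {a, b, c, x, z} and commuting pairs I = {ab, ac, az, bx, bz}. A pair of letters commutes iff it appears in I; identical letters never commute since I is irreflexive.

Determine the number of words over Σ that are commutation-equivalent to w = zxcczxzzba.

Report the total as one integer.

#0=z has no predecessor
#1=x depends on [0:z]
#2=c depends on [1:x]
#3=c depends on [2:c]
#4=z depends on [3:c]
#5=x depends on [4:z]
#6=z depends on [5:x]
#7=z depends on [6:z]
#8=b depends on [3:c]
#9=a depends on [5:x]
sources: [0:z]
N(rest) = Σ N(rest − s) over sources s of rest; N(one piece) = 1:
  size 1 → [7]=1  [8]=1  [9]=1
  size 2 → [6,7]=1  [7,8]=2  [7,9]=2  [8,9]=2
  size 3 → [6,7,8]=3  [6,7,9]=3  [7,8,9]=6
  size 4 → [5,6,7,9]=3  [6,7,8,9]=12
  size 5 → [4,5,6,7,9]=3  [5,6,7,8,9]=15
  size 6 → [4,5,6,7,8,9]=18
  size 7 → [3,4,5,6,7,8,9]=18
  size 8 → [2,3,4,5,6,7,8,9]=18
  first=0(z) contributes 18

18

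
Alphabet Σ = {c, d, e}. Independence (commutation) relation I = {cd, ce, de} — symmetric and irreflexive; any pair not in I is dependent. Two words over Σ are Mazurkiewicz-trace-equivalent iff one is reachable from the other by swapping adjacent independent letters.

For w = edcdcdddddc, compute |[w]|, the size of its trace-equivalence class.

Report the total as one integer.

1320

0(e) covers ∅
1(d) covers ∅
2(c) covers ∅
3(d) covers 1:d
4(c) covers 2:c
5(d) covers 3:d
6(d) covers 5:d
7(d) covers 6:d
8(d) covers 7:d
9(d) covers 8:d
10(c) covers 4:c
floor of heap: 0:e, 1:d, 2:c
completions by unplaced set U, small U first (add the entries for U minus each lowest piece of U):
  |U|=1: {0}:1  {9}:1  {10}:1
  |U|=2: {0,9}:2  {0,10}:2  {4,10}:1  {8,9}:1  {9,10}:2
  |U|=3: {0,4,10}:3  {0,8,9}:3  {0,9,10}:6  {2,4,10}:1  {4,9,10}:3  {7,8,9}:1  {8,9,10}:3
  |U|=4: {0,2,4,10}:4  {0,4,9,10}:12  {0,7,8,9}:4  {0,8,9,10}:12  {2,4,9,10}:4  {4,8,9,10}:6  {6,7,8,9}:1  {7,8,9,10}:4
  |U|=5: {0,2,4,9,10}:20  {0,4,8,9,10}:30  {0,6,7,8,9}:5  {0,7,8,9,10}:20  {2,4,8,9,10}:10  {4,7,8,9,10}:10  {5,6,7,8,9}:1  {6,7,8,9,10}:5
  |U|=6: {0,2,4,8,9,10}:60  {0,4,7,8,9,10}:60  {0,5,6,7,8,9}:6  {0,6,7,8,9,10}:30  {2,4,7,8,9,10}:20  {3,5,6,7,8,9}:1  {4,6,7,8,9,10}:15  {5,6,7,8,9,10}:6
  |U|=7: {0,2,4,7,8,9,10}:140  {0,3,5,6,7,8,9}:7  {0,4,6,7,8,9,10}:105  {0,5,6,7,8,9,10}:42  {1,3,5,6,7,8,9}:1  {2,4,6,7,8,9,10}:35  {3,5,6,7,8,9,10}:7  {4,5,6,7,8,9,10}:21
  |U|=8: {0,1,3,5,6,7,8,9}:8  {0,2,4,6,7,8,9,10}:280  {0,3,5,6,7,8,9,10}:56  {0,4,5,6,7,8,9,10}:168  {1,3,5,6,7,8,9,10}:8  {2,4,5,6,7,8,9,10}:56  {3,4,5,6,7,8,9,10}:28
  |U|=9: {0,1,3,5,6,7,8,9,10}:72  {0,2,4,5,6,7,8,9,10}:504  {0,3,4,5,6,7,8,9,10}:252  {1,3,4,5,6,7,8,9,10}:36  {2,3,4,5,6,7,8,9,10}:84
  start at 0(e): 120
  start at 1(d): 840
  start at 2(c): 360
sum over floor = 1320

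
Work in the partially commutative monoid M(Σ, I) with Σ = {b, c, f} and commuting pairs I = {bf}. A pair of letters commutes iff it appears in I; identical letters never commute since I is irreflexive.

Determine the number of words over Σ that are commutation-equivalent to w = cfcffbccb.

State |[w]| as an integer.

#0=c has no predecessor
#1=f depends on [0:c]
#2=c depends on [1:f]
#3=f depends on [2:c]
#4=f depends on [3:f]
#5=b depends on [2:c]
#6=c depends on [4:f, 5:b]
#7=c depends on [6:c]
#8=b depends on [7:c]
sources: [0:c]
N(rest) = Σ N(rest − s) over sources s of rest; N(one piece) = 1:
  size 1 → [8]=1
  size 2 → [7,8]=1
  size 3 → [6,7,8]=1
  size 4 → [4,6,7,8]=1  [5,6,7,8]=1
  size 5 → [3,4,6,7,8]=1  [4,5,6,7,8]=2
  size 6 → [3,4,5,6,7,8]=3
  size 7 → [2,3,4,5,6,7,8]=3
  first=0(c) contributes 3

3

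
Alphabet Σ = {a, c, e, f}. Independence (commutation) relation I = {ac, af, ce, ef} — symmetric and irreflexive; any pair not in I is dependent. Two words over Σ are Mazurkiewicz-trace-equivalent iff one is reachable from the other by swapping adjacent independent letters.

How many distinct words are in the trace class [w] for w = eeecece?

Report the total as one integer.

21

0(e) covers ∅
1(e) covers 0:e
2(e) covers 1:e
3(c) covers ∅
4(e) covers 2:e
5(c) covers 3:c
6(e) covers 4:e
floor of heap: 0:e, 3:c
completions by unplaced set U, small U first (add the entries for U minus each lowest piece of U):
  |U|=1: {5}:1  {6}:1
  |U|=2: {3,5}:1  {4,6}:1  {5,6}:2
  |U|=3: {2,4,6}:1  {3,5,6}:3  {4,5,6}:3
  |U|=4: {1,2,4,6}:1  {2,4,5,6}:4  {3,4,5,6}:6
  |U|=5: {0,1,2,4,6}:1  {1,2,4,5,6}:5  {2,3,4,5,6}:10
  start at 0(e): 15
  start at 3(c): 6
sum over floor = 21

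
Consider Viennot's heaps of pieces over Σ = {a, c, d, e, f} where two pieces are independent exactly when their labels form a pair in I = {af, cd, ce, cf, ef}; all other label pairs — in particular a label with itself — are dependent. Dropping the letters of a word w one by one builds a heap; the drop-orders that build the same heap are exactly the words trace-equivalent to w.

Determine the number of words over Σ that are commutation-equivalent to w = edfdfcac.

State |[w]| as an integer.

16

#0=e has no predecessor
#1=d depends on [0:e]
#2=f depends on [1:d]
#3=d depends on [2:f]
#4=f depends on [3:d]
#5=c has no predecessor
#6=a depends on [3:d, 5:c]
#7=c depends on [6:a]
sources: [0:e, 5:c]
N(rest) = Σ N(rest − s) over sources s of rest; N(one piece) = 1:
  size 1 → [4]=1  [7]=1
  size 2 → [4,7]=2  [6,7]=1
  size 3 → [4,6,7]=3  [5,6,7]=1
  size 4 → [3,4,6,7]=3  [4,5,6,7]=4
  size 5 → [2,3,4,6,7]=3  [3,4,5,6,7]=7
  size 6 → [1,2,3,4,6,7]=3  [2,3,4,5,6,7]=10
  first=0(e) contributes 13
  first=5(c) contributes 3
|[w]| = 16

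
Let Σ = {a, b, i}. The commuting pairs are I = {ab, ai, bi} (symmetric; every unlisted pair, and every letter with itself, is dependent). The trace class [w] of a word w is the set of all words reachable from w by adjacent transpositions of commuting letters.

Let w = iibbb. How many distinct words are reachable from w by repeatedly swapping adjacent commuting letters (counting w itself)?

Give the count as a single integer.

10

drop 0:i onto floor
drop 1:i onto {0:i}
drop 2:b onto floor
drop 3:b onto {2:b}
drop 4:b onto {3:b}
ground layer = {0:i, 2:b}
drop-orders for the pieces not yet dropped (sum over which currently-grounded one goes next):
  1 to go: {1} 1  {4} 1
  2 to go: {0,1} 1  {1,4} 2  {3,4} 1
  3 to go: {0,1,4} 3  {1,3,4} 3  {2,3,4} 1
  if 0:i drops first: 4 orders
  if 2:b drops first: 6 orders
heap linearizations: 10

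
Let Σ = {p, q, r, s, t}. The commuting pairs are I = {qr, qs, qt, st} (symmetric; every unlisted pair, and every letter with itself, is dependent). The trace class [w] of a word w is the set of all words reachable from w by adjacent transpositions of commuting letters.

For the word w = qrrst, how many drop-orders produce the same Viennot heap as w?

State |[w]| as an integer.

drop 0:q onto floor
drop 1:r onto floor
drop 2:r onto {1:r}
drop 3:s onto {2:r}
drop 4:t onto {2:r}
ground layer = {0:q, 1:r}
drop-orders for the pieces not yet dropped (sum over which currently-grounded one goes next):
  1 to go: {0} 1  {3} 1  {4} 1
  2 to go: {0,3} 2  {0,4} 2  {3,4} 2
  3 to go: {0,3,4} 6  {2,3,4} 2
  if 0:q drops first: 2 orders
  if 1:r drops first: 8 orders
heap linearizations: 10

10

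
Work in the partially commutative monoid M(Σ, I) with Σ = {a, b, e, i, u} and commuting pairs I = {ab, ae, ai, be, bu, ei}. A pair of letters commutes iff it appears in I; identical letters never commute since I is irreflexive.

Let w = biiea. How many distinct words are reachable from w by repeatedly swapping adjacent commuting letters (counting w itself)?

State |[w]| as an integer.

drop 0:b onto floor
drop 1:i onto {0:b}
drop 2:i onto {1:i}
drop 3:e onto floor
drop 4:a onto floor
ground layer = {0:b, 3:e, 4:a}
drop-orders for the pieces not yet dropped (sum over which currently-grounded one goes next):
  1 to go: {2} 1  {3} 1  {4} 1
  2 to go: {1,2} 1  {2,3} 2  {2,4} 2  {3,4} 2
  3 to go: {0,1,2} 1  {1,2,3} 3  {1,2,4} 3  {2,3,4} 6
  if 0:b drops first: 12 orders
  if 3:e drops first: 4 orders
  if 4:a drops first: 4 orders
heap linearizations: 20

20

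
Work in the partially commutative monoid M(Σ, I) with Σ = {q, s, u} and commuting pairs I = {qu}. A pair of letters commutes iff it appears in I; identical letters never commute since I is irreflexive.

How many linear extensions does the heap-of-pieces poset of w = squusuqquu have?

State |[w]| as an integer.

30

#0=s has no predecessor
#1=q depends on [0:s]
#2=u depends on [0:s]
#3=u depends on [2:u]
#4=s depends on [1:q, 3:u]
#5=u depends on [4:s]
#6=q depends on [4:s]
#7=q depends on [6:q]
#8=u depends on [5:u]
#9=u depends on [8:u]
sources: [0:s]
N(rest) = Σ N(rest − s) over sources s of rest; N(one piece) = 1:
  size 1 → [7]=1  [9]=1
  size 2 → [6,7]=1  [7,9]=2  [8,9]=1
  size 3 → [5,8,9]=1  [6,7,9]=3  [7,8,9]=3
  size 4 → [5,7,8,9]=4  [6,7,8,9]=6
  size 5 → [5,6,7,8,9]=10
  size 6 → [4,5,6,7,8,9]=10
  size 7 → [1,4,5,6,7,8,9]=10  [3,4,5,6,7,8,9]=10
  size 8 → [1,3,4,5,6,7,8,9]=20  [2,3,4,5,6,7,8,9]=10
  first=0(s) contributes 30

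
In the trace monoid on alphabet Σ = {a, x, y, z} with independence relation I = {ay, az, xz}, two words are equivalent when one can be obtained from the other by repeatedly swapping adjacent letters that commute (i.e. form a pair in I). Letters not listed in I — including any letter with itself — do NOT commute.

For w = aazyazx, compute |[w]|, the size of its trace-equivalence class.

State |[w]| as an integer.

0(a) covers ∅
1(a) covers 0:a
2(z) covers ∅
3(y) covers 2:z
4(a) covers 1:a
5(z) covers 3:y
6(x) covers 3:y, 4:a
floor of heap: 0:a, 2:z
completions by unplaced set U, small U first (add the entries for U minus each lowest piece of U):
  |U|=1: {5}:1  {6}:1
  |U|=2: {4,6}:1  {5,6}:2
  |U|=3: {1,4,6}:1  {3,5,6}:2  {4,5,6}:3
  |U|=4: {0,1,4,6}:1  {1,4,5,6}:4  {2,3,5,6}:2  {3,4,5,6}:5
  |U|=5: {0,1,4,5,6}:5  {1,3,4,5,6}:9  {2,3,4,5,6}:7
  start at 0(a): 16
  start at 2(z): 14
sum over floor = 30

30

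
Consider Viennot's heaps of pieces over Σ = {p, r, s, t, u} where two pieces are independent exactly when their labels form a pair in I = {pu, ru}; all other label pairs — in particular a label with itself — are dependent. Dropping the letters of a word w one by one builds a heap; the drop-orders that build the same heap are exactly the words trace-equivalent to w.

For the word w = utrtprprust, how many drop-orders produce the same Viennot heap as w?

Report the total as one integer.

5

drop 0:u onto floor
drop 1:t onto {0:u}
drop 2:r onto {1:t}
drop 3:t onto {2:r}
drop 4:p onto {3:t}
drop 5:r onto {4:p}
drop 6:p onto {5:r}
drop 7:r onto {6:p}
drop 8:u onto {3:t}
drop 9:s onto {7:r, 8:u}
drop 10:t onto {9:s}
ground layer = {0:u}
drop-orders for the pieces not yet dropped (sum over which currently-grounded one goes next):
  1 to go: {10} 1
  2 to go: {9,10} 1
  3 to go: {7,9,10} 1  {8,9,10} 1
  4 to go: {6,7,9,10} 1  {7,8,9,10} 2
  5 to go: {5,6,7,9,10} 1  {6,7,8,9,10} 3
  6 to go: {4,5,6,7,9,10} 1  {5,6,7,8,9,10} 4
  7 to go: {4,5,6,7,8,9,10} 5
  8 to go: {3,4,5,6,7,8,9,10} 5
  9 to go: {2,3,4,5,6,7,8,9,10} 5
  if 0:u drops first: 5 orders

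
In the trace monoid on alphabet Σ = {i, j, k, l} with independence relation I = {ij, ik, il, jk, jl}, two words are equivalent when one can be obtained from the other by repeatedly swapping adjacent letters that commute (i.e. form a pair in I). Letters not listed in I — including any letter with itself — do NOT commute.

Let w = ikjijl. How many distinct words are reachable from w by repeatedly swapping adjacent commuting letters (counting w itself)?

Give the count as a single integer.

90

0(i) covers ∅
1(k) covers ∅
2(j) covers ∅
3(i) covers 0:i
4(j) covers 2:j
5(l) covers 1:k
floor of heap: 0:i, 1:k, 2:j
completions by unplaced set U, small U first (add the entries for U minus each lowest piece of U):
  |U|=1: {3}:1  {4}:1  {5}:1
  |U|=2: {0,3}:1  {1,5}:1  {2,4}:1  {3,4}:2  {3,5}:2  {4,5}:2
  |U|=3: {0,3,4}:3  {0,3,5}:3  {1,3,5}:3  {1,4,5}:3  {2,3,4}:3  {2,4,5}:3  {3,4,5}:6
  |U|=4: {0,1,3,5}:6  {0,2,3,4}:6  {0,3,4,5}:12  {1,2,4,5}:6  {1,3,4,5}:12  {2,3,4,5}:12
  start at 0(i): 30
  start at 1(k): 30
  start at 2(j): 30
sum over floor = 90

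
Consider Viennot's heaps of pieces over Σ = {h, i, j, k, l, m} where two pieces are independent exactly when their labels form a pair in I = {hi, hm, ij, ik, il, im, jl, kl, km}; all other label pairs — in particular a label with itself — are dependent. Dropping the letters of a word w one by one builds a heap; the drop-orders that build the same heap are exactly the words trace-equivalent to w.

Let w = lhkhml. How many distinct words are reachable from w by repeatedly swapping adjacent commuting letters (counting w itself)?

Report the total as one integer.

drop 0:l onto floor
drop 1:h onto {0:l}
drop 2:k onto {1:h}
drop 3:h onto {2:k}
drop 4:m onto {0:l}
drop 5:l onto {3:h, 4:m}
ground layer = {0:l}
drop-orders for the pieces not yet dropped (sum over which currently-grounded one goes next):
  1 to go: {5} 1
  2 to go: {3,5} 1  {4,5} 1
  3 to go: {2,3,5} 1  {3,4,5} 2
  4 to go: {1,2,3,5} 1  {2,3,4,5} 3
  if 0:l drops first: 4 orders

4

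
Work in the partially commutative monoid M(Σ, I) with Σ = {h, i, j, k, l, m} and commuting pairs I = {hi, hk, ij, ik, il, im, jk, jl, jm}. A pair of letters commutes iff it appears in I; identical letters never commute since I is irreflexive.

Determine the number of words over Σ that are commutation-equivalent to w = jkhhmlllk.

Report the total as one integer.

4

0(j) covers ∅
1(k) covers ∅
2(h) covers 0:j
3(h) covers 2:h
4(m) covers 1:k, 3:h
5(l) covers 4:m
6(l) covers 5:l
7(l) covers 6:l
8(k) covers 7:l
floor of heap: 0:j, 1:k
completions by unplaced set U, small U first (add the entries for U minus each lowest piece of U):
  |U|=1: {8}:1
  |U|=2: {7,8}:1
  |U|=3: {6,7,8}:1
  |U|=4: {5,6,7,8}:1
  |U|=5: {4,5,6,7,8}:1
  |U|=6: {1,4,5,6,7,8}:1  {3,4,5,6,7,8}:1
  |U|=7: {1,3,4,5,6,7,8}:2  {2,3,4,5,6,7,8}:1
  start at 0(j): 3
  start at 1(k): 1
sum over floor = 4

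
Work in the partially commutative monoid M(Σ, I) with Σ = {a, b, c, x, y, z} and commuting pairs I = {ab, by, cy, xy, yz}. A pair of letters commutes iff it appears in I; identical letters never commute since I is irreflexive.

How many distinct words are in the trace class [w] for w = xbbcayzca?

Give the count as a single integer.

3

piece 0:x — minimal
piece 1:b rests on {0:x}
piece 2:b rests on {1:b}
piece 3:c rests on {2:b}
piece 4:a rests on {3:c}
piece 5:y rests on {4:a}
piece 6:z rests on {4:a}
piece 7:c rests on {6:z}
piece 8:a rests on {5:y, 7:c}
minimal pieces: {0:x}
ways to finish when only these pieces remain (= sum over removing one remaining piece with nothing left below it):
  1 left: {8}→1
  2 left: {5,8}→1  {7,8}→1
  3 left: {5,7,8}→2  {6,7,8}→1
  4 left: {5,6,7,8}→3
  5 left: {4,5,6,7,8}→3
  6 left: {3,4,5,6,7,8}→3
  7 left: {2,3,4,5,6,7,8}→3
  placing 0:x first → 3 extensions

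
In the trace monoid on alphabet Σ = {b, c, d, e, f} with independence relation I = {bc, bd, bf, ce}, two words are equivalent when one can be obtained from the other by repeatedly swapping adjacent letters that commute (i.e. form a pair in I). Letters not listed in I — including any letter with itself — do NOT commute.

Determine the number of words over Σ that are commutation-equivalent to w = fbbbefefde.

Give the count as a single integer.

drop 0:f onto floor
drop 1:b onto floor
drop 2:b onto {1:b}
drop 3:b onto {2:b}
drop 4:e onto {0:f, 3:b}
drop 5:f onto {4:e}
drop 6:e onto {5:f}
drop 7:f onto {6:e}
drop 8:d onto {7:f}
drop 9:e onto {8:d}
ground layer = {0:f, 1:b}
drop-orders for the pieces not yet dropped (sum over which currently-grounded one goes next):
  1 to go: {9} 1
  2 to go: {8,9} 1
  3 to go: {7,8,9} 1
  4 to go: {6,7,8,9} 1
  5 to go: {5,6,7,8,9} 1
  6 to go: {4,5,6,7,8,9} 1
  7 to go: {0,4,5,6,7,8,9} 1  {3,4,5,6,7,8,9} 1
  8 to go: {0,3,4,5,6,7,8,9} 2  {2,3,4,5,6,7,8,9} 1
  if 0:f drops first: 1 orders
  if 1:b drops first: 3 orders
heap linearizations: 4

4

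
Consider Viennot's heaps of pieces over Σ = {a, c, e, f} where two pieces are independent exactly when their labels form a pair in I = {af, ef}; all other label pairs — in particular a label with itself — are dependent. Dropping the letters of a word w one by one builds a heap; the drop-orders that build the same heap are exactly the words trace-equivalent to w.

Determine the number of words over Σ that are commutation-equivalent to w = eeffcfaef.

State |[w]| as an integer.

#0=e has no predecessor
#1=e depends on [0:e]
#2=f has no predecessor
#3=f depends on [2:f]
#4=c depends on [1:e, 3:f]
#5=f depends on [4:c]
#6=a depends on [4:c]
#7=e depends on [6:a]
#8=f depends on [5:f]
sources: [0:e, 2:f]
N(rest) = Σ N(rest − s) over sources s of rest; N(one piece) = 1:
  size 1 → [7]=1  [8]=1
  size 2 → [5,8]=1  [6,7]=1  [7,8]=2
  size 3 → [5,7,8]=3  [6,7,8]=3
  size 4 → [5,6,7,8]=6
  size 5 → [4,5,6,7,8]=6
  size 6 → [1,4,5,6,7,8]=6  [3,4,5,6,7,8]=6
  size 7 → [0,1,4,5,6,7,8]=6  [1,3,4,5,6,7,8]=12  [2,3,4,5,6,7,8]=6
  first=0(e) contributes 18
  first=2(f) contributes 18
|[w]| = 36

36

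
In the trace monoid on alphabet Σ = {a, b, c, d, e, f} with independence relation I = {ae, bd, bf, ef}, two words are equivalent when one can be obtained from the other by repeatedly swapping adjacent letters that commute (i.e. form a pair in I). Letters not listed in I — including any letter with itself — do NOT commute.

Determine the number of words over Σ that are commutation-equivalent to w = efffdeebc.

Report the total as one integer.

piece 0:e — minimal
piece 1:f — minimal
piece 2:f rests on {1:f}
piece 3:f rests on {2:f}
piece 4:d rests on {0:e, 3:f}
piece 5:e rests on {4:d}
piece 6:e rests on {5:e}
piece 7:b rests on {6:e}
piece 8:c rests on {7:b}
minimal pieces: {0:e, 1:f}
ways to finish when only these pieces remain (= sum over removing one remaining piece with nothing left below it):
  1 left: {8}→1
  2 left: {7,8}→1
  3 left: {6,7,8}→1
  4 left: {5,6,7,8}→1
  5 left: {4,5,6,7,8}→1
  6 left: {0,4,5,6,7,8}→1  {3,4,5,6,7,8}→1
  7 left: {0,3,4,5,6,7,8}→2  {2,3,4,5,6,7,8}→1
  placing 0:e first → 1 extensions
  placing 1:f first → 3 extensions
total linear extensions = 4

4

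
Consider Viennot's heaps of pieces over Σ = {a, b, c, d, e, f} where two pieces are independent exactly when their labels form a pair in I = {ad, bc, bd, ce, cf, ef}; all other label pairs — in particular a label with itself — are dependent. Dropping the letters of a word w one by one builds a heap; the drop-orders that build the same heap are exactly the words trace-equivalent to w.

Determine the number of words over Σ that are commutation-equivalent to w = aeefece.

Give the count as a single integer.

drop 0:a onto floor
drop 1:e onto {0:a}
drop 2:e onto {1:e}
drop 3:f onto {0:a}
drop 4:e onto {2:e}
drop 5:c onto {0:a}
drop 6:e onto {4:e}
ground layer = {0:a}
drop-orders for the pieces not yet dropped (sum over which currently-grounded one goes next):
  1 to go: {3} 1  {5} 1  {6} 1
  2 to go: {3,5} 2  {3,6} 2  {4,6} 1  {5,6} 2
  3 to go: {2,4,6} 1  {3,4,6} 3  {3,5,6} 6  {4,5,6} 3
  4 to go: {1,2,4,6} 1  {2,3,4,6} 4  {2,4,5,6} 4  {3,4,5,6} 12
  5 to go: {1,2,3,4,6} 5  {1,2,4,5,6} 5  {2,3,4,5,6} 20
  if 0:a drops first: 30 orders

30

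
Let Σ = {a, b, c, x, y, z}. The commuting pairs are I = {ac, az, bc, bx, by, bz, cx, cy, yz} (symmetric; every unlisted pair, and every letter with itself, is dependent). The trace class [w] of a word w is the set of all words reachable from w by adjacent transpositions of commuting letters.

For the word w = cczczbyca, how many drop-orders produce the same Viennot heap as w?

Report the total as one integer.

0(c) covers ∅
1(c) covers 0:c
2(z) covers 1:c
3(c) covers 2:z
4(z) covers 3:c
5(b) covers ∅
6(y) covers ∅
7(c) covers 4:z
8(a) covers 5:b, 6:y
floor of heap: 0:c, 5:b, 6:y
completions by unplaced set U, small U first (add the entries for U minus each lowest piece of U):
  |U|=1: {7}:1  {8}:1
  |U|=2: {4,7}:1  {5,8}:1  {6,8}:1  {7,8}:2
  |U|=3: {3,4,7}:1  {4,7,8}:3  {5,6,8}:2  {5,7,8}:3  {6,7,8}:3
  |U|=4: {2,3,4,7}:1  {3,4,7,8}:4  {4,5,7,8}:6  {4,6,7,8}:6  {5,6,7,8}:8
  |U|=5: {1,2,3,4,7}:1  {2,3,4,7,8}:5  {3,4,5,7,8}:10  {3,4,6,7,8}:10  {4,5,6,7,8}:20
  |U|=6: {0,1,2,3,4,7}:1  {1,2,3,4,7,8}:6  {2,3,4,5,7,8}:15  {2,3,4,6,7,8}:15  {3,4,5,6,7,8}:40
  |U|=7: {0,1,2,3,4,7,8}:7  {1,2,3,4,5,7,8}:21  {1,2,3,4,6,7,8}:21  {2,3,4,5,6,7,8}:70
  start at 0(c): 112
  start at 5(b): 28
  start at 6(y): 28
sum over floor = 168

168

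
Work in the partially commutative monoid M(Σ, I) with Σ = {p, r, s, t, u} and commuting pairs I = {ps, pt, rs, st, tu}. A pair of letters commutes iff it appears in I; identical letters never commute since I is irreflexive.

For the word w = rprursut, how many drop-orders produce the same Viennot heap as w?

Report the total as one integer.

drop 0:r onto floor
drop 1:p onto {0:r}
drop 2:r onto {1:p}
drop 3:u onto {2:r}
drop 4:r onto {3:u}
drop 5:s onto {3:u}
drop 6:u onto {4:r, 5:s}
drop 7:t onto {4:r}
ground layer = {0:r}
drop-orders for the pieces not yet dropped (sum over which currently-grounded one goes next):
  1 to go: {6} 1  {7} 1
  2 to go: {5,6} 1  {6,7} 2
  3 to go: {4,6,7} 2  {5,6,7} 3
  4 to go: {4,5,6,7} 5
  5 to go: {3,4,5,6,7} 5
  6 to go: {2,3,4,5,6,7} 5
  if 0:r drops first: 5 orders

5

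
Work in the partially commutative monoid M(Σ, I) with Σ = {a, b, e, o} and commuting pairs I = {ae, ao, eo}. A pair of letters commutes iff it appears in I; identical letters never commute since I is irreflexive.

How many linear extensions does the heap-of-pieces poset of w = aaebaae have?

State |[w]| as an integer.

9

piece 0:a — minimal
piece 1:a rests on {0:a}
piece 2:e — minimal
piece 3:b rests on {1:a, 2:e}
piece 4:a rests on {3:b}
piece 5:a rests on {4:a}
piece 6:e rests on {3:b}
minimal pieces: {0:a, 2:e}
ways to finish when only these pieces remain (= sum over removing one remaining piece with nothing left below it):
  1 left: {5}→1  {6}→1
  2 left: {4,5}→1  {5,6}→2
  3 left: {4,5,6}→3
  4 left: {3,4,5,6}→3
  5 left: {1,3,4,5,6}→3  {2,3,4,5,6}→3
  placing 0:a first → 6 extensions
  placing 2:e first → 3 extensions
total linear extensions = 9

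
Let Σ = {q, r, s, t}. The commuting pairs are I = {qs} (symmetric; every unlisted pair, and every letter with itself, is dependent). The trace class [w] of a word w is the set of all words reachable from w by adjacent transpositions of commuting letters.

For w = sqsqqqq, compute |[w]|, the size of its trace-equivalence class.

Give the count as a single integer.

21

0(s) covers ∅
1(q) covers ∅
2(s) covers 0:s
3(q) covers 1:q
4(q) covers 3:q
5(q) covers 4:q
6(q) covers 5:q
floor of heap: 0:s, 1:q
completions by unplaced set U, small U first (add the entries for U minus each lowest piece of U):
  |U|=1: {2}:1  {6}:1
  |U|=2: {0,2}:1  {2,6}:2  {5,6}:1
  |U|=3: {0,2,6}:3  {2,5,6}:3  {4,5,6}:1
  |U|=4: {0,2,5,6}:6  {2,4,5,6}:4  {3,4,5,6}:1
  |U|=5: {0,2,4,5,6}:10  {1,3,4,5,6}:1  {2,3,4,5,6}:5
  start at 0(s): 6
  start at 1(q): 15
sum over floor = 21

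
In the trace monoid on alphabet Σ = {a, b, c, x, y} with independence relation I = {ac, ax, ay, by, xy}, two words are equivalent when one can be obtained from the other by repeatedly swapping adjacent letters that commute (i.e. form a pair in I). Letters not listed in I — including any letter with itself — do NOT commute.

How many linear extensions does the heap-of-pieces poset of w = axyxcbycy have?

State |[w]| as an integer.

0(a) covers ∅
1(x) covers ∅
2(y) covers ∅
3(x) covers 1:x
4(c) covers 2:y, 3:x
5(b) covers 0:a, 4:c
6(y) covers 4:c
7(c) covers 5:b, 6:y
8(y) covers 7:c
floor of heap: 0:a, 1:x, 2:y
completions by unplaced set U, small U first (add the entries for U minus each lowest piece of U):
  |U|=1: {8}:1
  |U|=2: {7,8}:1
  |U|=3: {5,7,8}:1  {6,7,8}:1
  |U|=4: {0,5,7,8}:1  {5,6,7,8}:2
  |U|=5: {0,5,6,7,8}:3  {4,5,6,7,8}:2
  |U|=6: {0,4,5,6,7,8}:5  {2,4,5,6,7,8}:2  {3,4,5,6,7,8}:2
  |U|=7: {0,2,4,5,6,7,8}:7  {0,3,4,5,6,7,8}:7  {1,3,4,5,6,7,8}:2  {2,3,4,5,6,7,8}:4
  start at 0(a): 6
  start at 1(x): 18
  start at 2(y): 9
sum over floor = 33

33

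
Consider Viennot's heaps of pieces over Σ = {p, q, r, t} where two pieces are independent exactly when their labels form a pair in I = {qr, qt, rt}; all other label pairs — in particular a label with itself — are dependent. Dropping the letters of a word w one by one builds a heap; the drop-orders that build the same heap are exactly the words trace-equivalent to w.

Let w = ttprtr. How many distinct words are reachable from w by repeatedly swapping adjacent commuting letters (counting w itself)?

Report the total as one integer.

3

drop 0:t onto floor
drop 1:t onto {0:t}
drop 2:p onto {1:t}
drop 3:r onto {2:p}
drop 4:t onto {2:p}
drop 5:r onto {3:r}
ground layer = {0:t}
drop-orders for the pieces not yet dropped (sum over which currently-grounded one goes next):
  1 to go: {4} 1  {5} 1
  2 to go: {3,5} 1  {4,5} 2
  3 to go: {3,4,5} 3
  4 to go: {2,3,4,5} 3
  if 0:t drops first: 3 orders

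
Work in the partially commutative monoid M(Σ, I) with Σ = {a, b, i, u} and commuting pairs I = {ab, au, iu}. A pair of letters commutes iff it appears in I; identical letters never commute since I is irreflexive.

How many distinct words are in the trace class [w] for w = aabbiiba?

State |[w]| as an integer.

12

drop 0:a onto floor
drop 1:a onto {0:a}
drop 2:b onto floor
drop 3:b onto {2:b}
drop 4:i onto {1:a, 3:b}
drop 5:i onto {4:i}
drop 6:b onto {5:i}
drop 7:a onto {5:i}
ground layer = {0:a, 2:b}
drop-orders for the pieces not yet dropped (sum over which currently-grounded one goes next):
  1 to go: {6} 1  {7} 1
  2 to go: {6,7} 2
  3 to go: {5,6,7} 2
  4 to go: {4,5,6,7} 2
  5 to go: {1,4,5,6,7} 2  {3,4,5,6,7} 2
  6 to go: {0,1,4,5,6,7} 2  {1,3,4,5,6,7} 4  {2,3,4,5,6,7} 2
  if 0:a drops first: 6 orders
  if 2:b drops first: 6 orders
heap linearizations: 12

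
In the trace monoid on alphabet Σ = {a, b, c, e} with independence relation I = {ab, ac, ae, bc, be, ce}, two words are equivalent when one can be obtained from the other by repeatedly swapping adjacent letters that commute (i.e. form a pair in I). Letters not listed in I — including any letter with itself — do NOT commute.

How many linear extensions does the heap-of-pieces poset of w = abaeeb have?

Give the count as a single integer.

90

0(a) covers ∅
1(b) covers ∅
2(a) covers 0:a
3(e) covers ∅
4(e) covers 3:e
5(b) covers 1:b
floor of heap: 0:a, 1:b, 3:e
completions by unplaced set U, small U first (add the entries for U minus each lowest piece of U):
  |U|=1: {2}:1  {4}:1  {5}:1
  |U|=2: {0,2}:1  {1,5}:1  {2,4}:2  {2,5}:2  {3,4}:1  {4,5}:2
  |U|=3: {0,2,4}:3  {0,2,5}:3  {1,2,5}:3  {1,4,5}:3  {2,3,4}:3  {2,4,5}:6  {3,4,5}:3
  |U|=4: {0,1,2,5}:6  {0,2,3,4}:6  {0,2,4,5}:12  {1,2,4,5}:12  {1,3,4,5}:6  {2,3,4,5}:12
  start at 0(a): 30
  start at 1(b): 30
  start at 3(e): 30
sum over floor = 90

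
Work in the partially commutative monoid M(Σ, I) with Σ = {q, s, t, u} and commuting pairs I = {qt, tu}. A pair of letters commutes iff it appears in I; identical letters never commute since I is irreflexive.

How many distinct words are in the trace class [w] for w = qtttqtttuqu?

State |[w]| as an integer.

462

piece 0:q — minimal
piece 1:t — minimal
piece 2:t rests on {1:t}
piece 3:t rests on {2:t}
piece 4:q rests on {0:q}
piece 5:t rests on {3:t}
piece 6:t rests on {5:t}
piece 7:t rests on {6:t}
piece 8:u rests on {4:q}
piece 9:q rests on {8:u}
piece 10:u rests on {9:q}
minimal pieces: {0:q, 1:t}
ways to finish when only these pieces remain (= sum over removing one remaining piece with nothing left below it):
  1 left: {7}→1  {10}→1
  2 left: {6,7}→1  {7,10}→2  {9,10}→1
  3 left: {5,6,7}→1  {6,7,10}→3  {7,9,10}→3  {8,9,10}→1
  4 left: {3,5,6,7}→1  {4,8,9,10}→1  {5,6,7,10}→4  {6,7,9,10}→6  {7,8,9,10}→4
  5 left: {0,4,8,9,10}→1  {2,3,5,6,7}→1  {3,5,6,7,10}→5  {4,7,8,9,10}→5  {5,6,7,9,10}→10  {6,7,8,9,10}→10
  6 left: {0,4,7,8,9,10}→6  {1,2,3,5,6,7}→1  {2,3,5,6,7,10}→6  {3,5,6,7,9,10}→15  {4,6,7,8,9,10}→15  {5,6,7,8,9,10}→20
  7 left: {0,4,6,7,8,9,10}→21  {1,2,3,5,6,7,10}→7  {2,3,5,6,7,9,10}→21  {3,5,6,7,8,9,10}→35  {4,5,6,7,8,9,10}→35
  8 left: {0,4,5,6,7,8,9,10}→56  {1,2,3,5,6,7,9,10}→28  {2,3,5,6,7,8,9,10}→56  {3,4,5,6,7,8,9,10}→70
  9 left: {0,3,4,5,6,7,8,9,10}→126  {1,2,3,5,6,7,8,9,10}→84  {2,3,4,5,6,7,8,9,10}→126
  placing 0:q first → 210 extensions
  placing 1:t first → 252 extensions
total linear extensions = 462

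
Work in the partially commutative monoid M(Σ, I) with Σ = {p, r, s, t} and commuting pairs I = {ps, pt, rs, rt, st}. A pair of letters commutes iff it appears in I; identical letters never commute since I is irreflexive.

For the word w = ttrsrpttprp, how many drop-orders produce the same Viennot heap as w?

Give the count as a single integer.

2310

drop 0:t onto floor
drop 1:t onto {0:t}
drop 2:r onto floor
drop 3:s onto floor
drop 4:r onto {2:r}
drop 5:p onto {4:r}
drop 6:t onto {1:t}
drop 7:t onto {6:t}
drop 8:p onto {5:p}
drop 9:r onto {8:p}
drop 10:p onto {9:r}
ground layer = {0:t, 2:r, 3:s}
drop-orders for the pieces not yet dropped (sum over which currently-grounded one goes next):
  1 to go: {3} 1  {7} 1  {10} 1
  2 to go: {3,7} 2  {3,10} 2  {6,7} 1  {7,10} 2  {9,10} 1
  3 to go: {1,6,7} 1  {3,6,7} 3  {3,7,10} 6  {3,9,10} 3  {6,7,10} 3  {7,9,10} 3  {8,9,10} 1
  4 to go: {0,1,6,7} 1  {1,3,6,7} 4  {1,6,7,10} 4  {3,6,7,10} 12  {3,7,9,10} 12  {3,8,9,10} 4  {5,8,9,10} 1  {6,7,9,10} 6  {7,8,9,10} 4
  5 to go: {0,1,3,6,7} 5  {0,1,6,7,10} 5  {1,3,6,7,10} 20  {1,6,7,9,10} 10  {3,5,8,9,10} 5  {3,6,7,9,10} 30  {3,7,8,9,10} 20  {4,5,8,9,10} 1  {5,7,8,9,10} 5  {6,7,8,9,10} 10
  6 to go: {0,1,3,6,7,10} 30  {0,1,6,7,9,10} 15  {1,3,6,7,9,10} 60  {1,6,7,8,9,10} 20  {2,4,5,8,9,10} 1  {3,4,5,8,9,10} 6  {3,5,7,8,9,10} 30  {3,6,7,8,9,10} 60  {4,5,7,8,9,10} 6  {5,6,7,8,9,10} 15
  7 to go: {0,1,3,6,7,9,10} 105  {0,1,6,7,8,9,10} 35  {1,3,6,7,8,9,10} 140  {1,5,6,7,8,9,10} 35  {2,3,4,5,8,9,10} 7  {2,4,5,7,8,9,10} 7  {3,4,5,7,8,9,10} 42  {3,5,6,7,8,9,10} 105  {4,5,6,7,8,9,10} 21
  8 to go: {0,1,3,6,7,8,9,10} 280  {0,1,5,6,7,8,9,10} 70  {1,3,5,6,7,8,9,10} 280  {1,4,5,6,7,8,9,10} 56  {2,3,4,5,7,8,9,10} 56  {2,4,5,6,7,8,9,10} 28  {3,4,5,6,7,8,9,10} 168
  9 to go: {0,1,3,5,6,7,8,9,10} 630  {0,1,4,5,6,7,8,9,10} 126  {1,2,4,5,6,7,8,9,10} 84  {1,3,4,5,6,7,8,9,10} 504  {2,3,4,5,6,7,8,9,10} 252
  if 0:t drops first: 840 orders
  if 2:r drops first: 1260 orders
  if 3:s drops first: 210 orders
heap linearizations: 2310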